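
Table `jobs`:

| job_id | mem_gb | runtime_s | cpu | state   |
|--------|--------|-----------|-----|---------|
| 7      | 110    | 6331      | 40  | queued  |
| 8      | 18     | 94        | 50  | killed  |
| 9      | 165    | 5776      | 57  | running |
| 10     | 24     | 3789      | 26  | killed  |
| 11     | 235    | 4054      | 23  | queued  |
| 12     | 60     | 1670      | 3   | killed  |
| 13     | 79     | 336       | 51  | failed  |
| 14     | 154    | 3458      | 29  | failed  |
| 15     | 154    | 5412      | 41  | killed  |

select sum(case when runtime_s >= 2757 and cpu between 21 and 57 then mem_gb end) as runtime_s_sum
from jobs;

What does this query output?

842

job_id=7: ✓ → 110
job_id=8: ✗
job_id=9: ✓ → 165
job_id=10: ✓ → 24
job_id=11: ✓ → 235
job_id=12: ✗
job_id=13: ✗
job_id=14: ✓ → 154
job_id=15: ✓ → 154
runtime_s_sum = 110 + 165 + 24 + 235 + 154 + 154 = 842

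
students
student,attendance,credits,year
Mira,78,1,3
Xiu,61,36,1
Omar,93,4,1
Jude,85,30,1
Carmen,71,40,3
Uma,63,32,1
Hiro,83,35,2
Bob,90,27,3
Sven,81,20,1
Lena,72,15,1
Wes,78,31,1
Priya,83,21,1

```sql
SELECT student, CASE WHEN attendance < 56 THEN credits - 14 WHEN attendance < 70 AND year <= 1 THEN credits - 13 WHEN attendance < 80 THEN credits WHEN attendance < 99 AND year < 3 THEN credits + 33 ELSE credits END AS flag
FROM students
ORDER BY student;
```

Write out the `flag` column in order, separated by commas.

student=Bob: ELSE → 27
student=Carmen: attendance < 80 → 40
student=Hiro: attendance < 99 AND year < 3 → 68
student=Jude: attendance < 99 AND year < 3 → 63
student=Lena: attendance < 80 → 15
student=Mira: attendance < 80 → 1
student=Omar: attendance < 99 AND year < 3 → 37
student=Priya: attendance < 99 AND year < 3 → 54
student=Sven: attendance < 99 AND year < 3 → 53
student=Uma: attendance < 70 AND year <= 1 → 19
student=Wes: attendance < 80 → 31
student=Xiu: attendance < 70 AND year <= 1 → 23

27, 40, 68, 63, 15, 1, 37, 54, 53, 19, 31, 23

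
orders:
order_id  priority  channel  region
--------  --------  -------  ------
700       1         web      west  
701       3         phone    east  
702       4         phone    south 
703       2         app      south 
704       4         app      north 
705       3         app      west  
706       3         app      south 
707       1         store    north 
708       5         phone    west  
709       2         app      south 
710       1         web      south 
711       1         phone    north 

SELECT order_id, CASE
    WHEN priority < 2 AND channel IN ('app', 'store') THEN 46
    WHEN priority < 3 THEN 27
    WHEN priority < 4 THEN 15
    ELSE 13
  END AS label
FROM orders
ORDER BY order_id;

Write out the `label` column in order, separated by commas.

27, 15, 13, 27, 13, 15, 15, 46, 13, 27, 27, 27

order_id=700: priority < 3 → 27
order_id=701: priority < 4 → 15
order_id=702: ELSE → 13
order_id=703: priority < 3 → 27
order_id=704: ELSE → 13
order_id=705: priority < 4 → 15
order_id=706: priority < 4 → 15
order_id=707: priority < 2 AND channel IN ('app', 'store') → 46
order_id=708: ELSE → 13
order_id=709: priority < 3 → 27
order_id=710: priority < 3 → 27
order_id=711: priority < 3 → 27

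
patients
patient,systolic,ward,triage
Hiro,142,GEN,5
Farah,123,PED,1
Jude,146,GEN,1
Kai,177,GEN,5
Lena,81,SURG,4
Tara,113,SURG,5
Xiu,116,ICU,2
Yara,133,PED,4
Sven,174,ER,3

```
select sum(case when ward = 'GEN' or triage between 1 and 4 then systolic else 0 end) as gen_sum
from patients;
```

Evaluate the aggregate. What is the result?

1092

patient=Hiro: ✓ → 142
patient=Farah: ✓ → 123
patient=Jude: ✓ → 146
patient=Kai: ✓ → 177
patient=Lena: ✓ → 81
patient=Tara: ✗
patient=Xiu: ✓ → 116
patient=Yara: ✓ → 133
patient=Sven: ✓ → 174
gen_sum = 142 + 123 + 146 + 177 + 81 + 116 + 133 + 174 = 1092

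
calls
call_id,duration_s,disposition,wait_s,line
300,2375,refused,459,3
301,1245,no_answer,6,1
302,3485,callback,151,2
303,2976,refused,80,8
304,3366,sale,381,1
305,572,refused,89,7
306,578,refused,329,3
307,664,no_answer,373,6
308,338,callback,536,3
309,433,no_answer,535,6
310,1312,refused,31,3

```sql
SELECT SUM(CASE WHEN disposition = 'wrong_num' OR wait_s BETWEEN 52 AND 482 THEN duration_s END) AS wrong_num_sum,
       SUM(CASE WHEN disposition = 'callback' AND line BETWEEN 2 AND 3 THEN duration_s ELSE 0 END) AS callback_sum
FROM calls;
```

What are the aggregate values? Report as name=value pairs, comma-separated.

wrong_num_sum=14016, callback_sum=3823

[wrong_num_sum: disposition = 'wrong_num' OR wait_s BETWEEN 52 AND 482]
call_id=300: ✓ → 2375
call_id=301: ✗
call_id=302: ✓ → 3485
call_id=303: ✓ → 2976
call_id=304: ✓ → 3366
call_id=305: ✓ → 572
call_id=306: ✓ → 578
call_id=307: ✓ → 664
call_id=308: ✗
call_id=309: ✗
call_id=310: ✗
wrong_num_sum = 2375 + 3485 + 2976 + 3366 + 572 + 578 + 664 = 14016
—
[callback_sum: disposition = 'callback' AND line BETWEEN 2 AND 3]
call_id=300: ✗
call_id=301: ✗
call_id=302: ✓ → 3485
call_id=303: ✗
call_id=304: ✗
call_id=305: ✗
call_id=306: ✗
call_id=307: ✗
call_id=308: ✓ → 338
call_id=309: ✗
call_id=310: ✗
callback_sum = 3485 + 338 = 3823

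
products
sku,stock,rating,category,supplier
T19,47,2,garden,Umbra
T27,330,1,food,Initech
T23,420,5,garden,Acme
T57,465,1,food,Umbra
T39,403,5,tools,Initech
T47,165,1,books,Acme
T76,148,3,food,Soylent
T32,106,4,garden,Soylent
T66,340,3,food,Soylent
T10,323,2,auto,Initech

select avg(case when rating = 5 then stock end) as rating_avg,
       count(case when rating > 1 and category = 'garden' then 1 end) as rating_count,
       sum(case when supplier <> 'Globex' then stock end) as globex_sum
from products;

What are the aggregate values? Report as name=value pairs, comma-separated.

[rating_avg: rating = 5]
sku=T19: ✗
sku=T27: ✗
sku=T23: ✓ → 420
sku=T57: ✗
sku=T39: ✓ → 403
sku=T47: ✗
sku=T76: ✗
sku=T32: ✗
sku=T66: ✗
sku=T10: ✗
rating_avg = (420 + 403) / 2 = 411.5
—
[rating_count: rating > 1 and category = 'garden']
sku=T19: ✓ → 1
sku=T27: ✗
sku=T23: ✓ → 1
sku=T57: ✗
sku=T39: ✗
sku=T47: ✗
sku=T76: ✗
sku=T32: ✓ → 1
sku=T66: ✗
sku=T10: ✗
rating_count = COUNT(1, 1, 1) = 3
—
[globex_sum: supplier <> 'Globex']
sku=T19: ✓ → 47
sku=T27: ✓ → 330
sku=T23: ✓ → 420
sku=T57: ✓ → 465
sku=T39: ✓ → 403
sku=T47: ✓ → 165
sku=T76: ✓ → 148
sku=T32: ✓ → 106
sku=T66: ✓ → 340
sku=T10: ✓ → 323
globex_sum = 47 + 330 + 420 + 465 + 403 + 165 + 148 + 106 + 340 + 323 = 2747

rating_avg=411.5, rating_count=3, globex_sum=2747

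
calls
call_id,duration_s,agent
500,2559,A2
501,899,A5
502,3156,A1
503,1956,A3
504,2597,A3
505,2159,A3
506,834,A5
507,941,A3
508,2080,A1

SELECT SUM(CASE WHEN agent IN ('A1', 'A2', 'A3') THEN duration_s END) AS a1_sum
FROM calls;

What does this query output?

call_id=500: ✓ → 2559
call_id=501: ✗
call_id=502: ✓ → 3156
call_id=503: ✓ → 1956
call_id=504: ✓ → 2597
call_id=505: ✓ → 2159
call_id=506: ✗
call_id=507: ✓ → 941
call_id=508: ✓ → 2080
a1_sum = 2559 + 3156 + 1956 + 2597 + 2159 + 941 + 2080 = 15448

15448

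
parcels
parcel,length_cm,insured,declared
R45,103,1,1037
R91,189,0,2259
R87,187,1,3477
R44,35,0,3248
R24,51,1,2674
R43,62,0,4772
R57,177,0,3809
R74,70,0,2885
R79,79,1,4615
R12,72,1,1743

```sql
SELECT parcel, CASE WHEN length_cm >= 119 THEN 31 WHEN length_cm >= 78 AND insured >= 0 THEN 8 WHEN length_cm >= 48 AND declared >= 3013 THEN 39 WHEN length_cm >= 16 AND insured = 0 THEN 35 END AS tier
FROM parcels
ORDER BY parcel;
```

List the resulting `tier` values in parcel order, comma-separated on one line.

NULL, NULL, 39, 35, 8, 31, 35, 8, 31, 31

parcel=R12: (no match → NULL) → NULL
parcel=R24: (no match → NULL) → NULL
parcel=R43: length_cm >= 48 AND declared >= 3013 → 39
parcel=R44: length_cm >= 16 AND insured = 0 → 35
parcel=R45: length_cm >= 78 AND insured >= 0 → 8
parcel=R57: length_cm >= 119 → 31
parcel=R74: length_cm >= 16 AND insured = 0 → 35
parcel=R79: length_cm >= 78 AND insured >= 0 → 8
parcel=R87: length_cm >= 119 → 31
parcel=R91: length_cm >= 119 → 31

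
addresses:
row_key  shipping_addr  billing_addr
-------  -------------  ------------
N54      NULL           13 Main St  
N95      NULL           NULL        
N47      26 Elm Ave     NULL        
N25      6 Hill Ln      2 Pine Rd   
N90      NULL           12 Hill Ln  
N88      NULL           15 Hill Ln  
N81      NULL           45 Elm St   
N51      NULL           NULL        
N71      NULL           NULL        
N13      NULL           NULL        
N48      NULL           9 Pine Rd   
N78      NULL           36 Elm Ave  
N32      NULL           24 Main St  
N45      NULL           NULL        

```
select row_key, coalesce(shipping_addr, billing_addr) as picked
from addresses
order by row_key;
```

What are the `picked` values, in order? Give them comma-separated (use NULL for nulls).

NULL, 6 Hill Ln, 24 Main St, NULL, 26 Elm Ave, 9 Pine Rd, NULL, 13 Main St, NULL, 36 Elm Ave, 45 Elm St, 15 Hill Ln, 12 Hill Ln, NULL

row_key=N13: shipping_addr=NULL, billing_addr=NULL (all NULL) → NULL
row_key=N25: shipping_addr=6 Hill Ln → 6 Hill Ln
row_key=N32: shipping_addr=NULL, billing_addr=24 Main St → 24 Main St
row_key=N45: shipping_addr=NULL, billing_addr=NULL (all NULL) → NULL
row_key=N47: shipping_addr=26 Elm Ave → 26 Elm Ave
row_key=N48: shipping_addr=NULL, billing_addr=9 Pine Rd → 9 Pine Rd
row_key=N51: shipping_addr=NULL, billing_addr=NULL (all NULL) → NULL
row_key=N54: shipping_addr=NULL, billing_addr=13 Main St → 13 Main St
row_key=N71: shipping_addr=NULL, billing_addr=NULL (all NULL) → NULL
row_key=N78: shipping_addr=NULL, billing_addr=36 Elm Ave → 36 Elm Ave
row_key=N81: shipping_addr=NULL, billing_addr=45 Elm St → 45 Elm St
row_key=N88: shipping_addr=NULL, billing_addr=15 Hill Ln → 15 Hill Ln
row_key=N90: shipping_addr=NULL, billing_addr=12 Hill Ln → 12 Hill Ln
row_key=N95: shipping_addr=NULL, billing_addr=NULL (all NULL) → NULL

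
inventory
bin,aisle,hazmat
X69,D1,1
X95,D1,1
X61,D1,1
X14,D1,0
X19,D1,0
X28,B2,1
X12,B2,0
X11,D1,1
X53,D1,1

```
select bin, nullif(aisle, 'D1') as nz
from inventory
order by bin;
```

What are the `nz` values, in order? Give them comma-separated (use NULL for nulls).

NULL, B2, NULL, NULL, B2, NULL, NULL, NULL, NULL

bin=X11: aisle=D1 vs D1: equal → NULL
bin=X12: aisle=B2 vs D1: differ → B2
bin=X14: aisle=D1 vs D1: equal → NULL
bin=X19: aisle=D1 vs D1: equal → NULL
bin=X28: aisle=B2 vs D1: differ → B2
bin=X53: aisle=D1 vs D1: equal → NULL
bin=X61: aisle=D1 vs D1: equal → NULL
bin=X69: aisle=D1 vs D1: equal → NULL
bin=X95: aisle=D1 vs D1: equal → NULL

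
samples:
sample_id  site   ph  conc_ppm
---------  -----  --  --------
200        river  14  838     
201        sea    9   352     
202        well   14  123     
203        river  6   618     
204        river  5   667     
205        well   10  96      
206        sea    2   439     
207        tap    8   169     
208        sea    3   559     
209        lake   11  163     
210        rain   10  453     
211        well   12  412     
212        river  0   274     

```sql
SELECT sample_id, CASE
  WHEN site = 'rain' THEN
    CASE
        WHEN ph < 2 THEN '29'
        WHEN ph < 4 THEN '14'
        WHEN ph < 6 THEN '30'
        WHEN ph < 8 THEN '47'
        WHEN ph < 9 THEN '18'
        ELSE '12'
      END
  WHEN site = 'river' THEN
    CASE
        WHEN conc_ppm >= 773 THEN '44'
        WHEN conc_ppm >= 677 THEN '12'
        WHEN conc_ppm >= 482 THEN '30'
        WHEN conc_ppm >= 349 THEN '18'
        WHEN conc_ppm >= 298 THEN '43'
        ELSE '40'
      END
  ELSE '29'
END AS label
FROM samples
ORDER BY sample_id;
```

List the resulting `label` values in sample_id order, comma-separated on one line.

44, 29, 29, 30, 30, 29, 29, 29, 29, 29, 12, 29, 40

sample_id=200: site='river' → inner[conc_ppm >= 773] → 44
sample_id=201: site='sea' → outer ELSE → 29
sample_id=202: site='well' → outer ELSE → 29
sample_id=203: site='river' → inner[conc_ppm >= 482] → 30
sample_id=204: site='river' → inner[conc_ppm >= 482] → 30
sample_id=205: site='well' → outer ELSE → 29
sample_id=206: site='sea' → outer ELSE → 29
sample_id=207: site='tap' → outer ELSE → 29
sample_id=208: site='sea' → outer ELSE → 29
sample_id=209: site='lake' → outer ELSE → 29
sample_id=210: site='rain' → inner[ELSE] → 12
sample_id=211: site='well' → outer ELSE → 29
sample_id=212: site='river' → inner[ELSE] → 40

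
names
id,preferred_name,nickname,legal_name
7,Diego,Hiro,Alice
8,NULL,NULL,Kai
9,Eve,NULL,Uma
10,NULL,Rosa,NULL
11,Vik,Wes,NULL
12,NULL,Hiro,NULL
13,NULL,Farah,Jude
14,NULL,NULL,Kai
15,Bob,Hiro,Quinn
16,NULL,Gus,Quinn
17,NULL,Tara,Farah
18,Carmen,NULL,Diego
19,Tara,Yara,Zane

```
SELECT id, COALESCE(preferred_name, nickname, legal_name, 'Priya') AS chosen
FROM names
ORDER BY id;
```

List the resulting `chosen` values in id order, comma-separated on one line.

id=7: preferred_name=Diego → Diego
id=8: preferred_name=NULL, nickname=NULL, legal_name=Kai → Kai
id=9: preferred_name=Eve → Eve
id=10: preferred_name=NULL, nickname=Rosa → Rosa
id=11: preferred_name=Vik → Vik
id=12: preferred_name=NULL, nickname=Hiro → Hiro
id=13: preferred_name=NULL, nickname=Farah → Farah
id=14: preferred_name=NULL, nickname=NULL, legal_name=Kai → Kai
id=15: preferred_name=Bob → Bob
id=16: preferred_name=NULL, nickname=Gus → Gus
id=17: preferred_name=NULL, nickname=Tara → Tara
id=18: preferred_name=Carmen → Carmen
id=19: preferred_name=Tara → Tara

Diego, Kai, Eve, Rosa, Vik, Hiro, Farah, Kai, Bob, Gus, Tara, Carmen, Tara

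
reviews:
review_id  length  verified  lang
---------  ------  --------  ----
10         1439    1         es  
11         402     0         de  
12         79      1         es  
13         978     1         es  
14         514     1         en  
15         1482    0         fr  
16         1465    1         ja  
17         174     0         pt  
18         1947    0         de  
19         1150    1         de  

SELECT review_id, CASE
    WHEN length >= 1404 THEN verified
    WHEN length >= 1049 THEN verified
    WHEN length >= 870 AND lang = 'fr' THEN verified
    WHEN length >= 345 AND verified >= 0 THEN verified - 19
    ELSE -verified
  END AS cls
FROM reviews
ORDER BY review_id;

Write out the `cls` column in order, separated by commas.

review_id=10: length >= 1404 → 1
review_id=11: length >= 345 AND verified >= 0 → -19
review_id=12: ELSE → -1
review_id=13: length >= 345 AND verified >= 0 → -18
review_id=14: length >= 345 AND verified >= 0 → -18
review_id=15: length >= 1404 → 0
review_id=16: length >= 1404 → 1
review_id=17: ELSE → 0
review_id=18: length >= 1404 → 0
review_id=19: length >= 1049 → 1

1, -19, -1, -18, -18, 0, 1, 0, 0, 1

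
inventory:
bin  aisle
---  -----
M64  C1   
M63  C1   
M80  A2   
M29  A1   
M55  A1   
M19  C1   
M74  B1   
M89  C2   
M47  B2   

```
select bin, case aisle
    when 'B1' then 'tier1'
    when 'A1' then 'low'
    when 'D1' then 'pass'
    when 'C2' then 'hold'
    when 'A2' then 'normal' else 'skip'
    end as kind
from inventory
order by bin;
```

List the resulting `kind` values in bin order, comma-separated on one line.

bin=M19: ELSE → skip
bin=M29: aisle='A1' → low
bin=M47: ELSE → skip
bin=M55: aisle='A1' → low
bin=M63: ELSE → skip
bin=M64: ELSE → skip
bin=M74: aisle='B1' → tier1
bin=M80: aisle='A2' → normal
bin=M89: aisle='C2' → hold

skip, low, skip, low, skip, skip, tier1, normal, hold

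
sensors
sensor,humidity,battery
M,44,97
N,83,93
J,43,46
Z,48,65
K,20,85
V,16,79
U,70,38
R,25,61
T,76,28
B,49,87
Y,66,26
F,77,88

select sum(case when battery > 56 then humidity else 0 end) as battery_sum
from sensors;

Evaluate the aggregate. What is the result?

sensor=M: ✓ → 44
sensor=N: ✓ → 83
sensor=J: ✗
sensor=Z: ✓ → 48
sensor=K: ✓ → 20
sensor=V: ✓ → 16
sensor=U: ✗
sensor=R: ✓ → 25
sensor=T: ✗
sensor=B: ✓ → 49
sensor=Y: ✗
sensor=F: ✓ → 77
battery_sum = 44 + 83 + 48 + 20 + 16 + 25 + 49 + 77 = 362

362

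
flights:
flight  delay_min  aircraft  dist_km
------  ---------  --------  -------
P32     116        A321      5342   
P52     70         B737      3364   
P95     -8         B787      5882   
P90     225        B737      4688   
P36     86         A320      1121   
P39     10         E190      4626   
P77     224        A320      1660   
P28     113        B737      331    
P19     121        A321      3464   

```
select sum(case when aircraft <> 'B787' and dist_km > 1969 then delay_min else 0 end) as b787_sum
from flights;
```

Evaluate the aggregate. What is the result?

542

flight=P32: ✓ → 116
flight=P52: ✓ → 70
flight=P95: ✗
flight=P90: ✓ → 225
flight=P36: ✗
flight=P39: ✓ → 10
flight=P77: ✗
flight=P28: ✗
flight=P19: ✓ → 121
b787_sum = 116 + 70 + 225 + 10 + 121 = 542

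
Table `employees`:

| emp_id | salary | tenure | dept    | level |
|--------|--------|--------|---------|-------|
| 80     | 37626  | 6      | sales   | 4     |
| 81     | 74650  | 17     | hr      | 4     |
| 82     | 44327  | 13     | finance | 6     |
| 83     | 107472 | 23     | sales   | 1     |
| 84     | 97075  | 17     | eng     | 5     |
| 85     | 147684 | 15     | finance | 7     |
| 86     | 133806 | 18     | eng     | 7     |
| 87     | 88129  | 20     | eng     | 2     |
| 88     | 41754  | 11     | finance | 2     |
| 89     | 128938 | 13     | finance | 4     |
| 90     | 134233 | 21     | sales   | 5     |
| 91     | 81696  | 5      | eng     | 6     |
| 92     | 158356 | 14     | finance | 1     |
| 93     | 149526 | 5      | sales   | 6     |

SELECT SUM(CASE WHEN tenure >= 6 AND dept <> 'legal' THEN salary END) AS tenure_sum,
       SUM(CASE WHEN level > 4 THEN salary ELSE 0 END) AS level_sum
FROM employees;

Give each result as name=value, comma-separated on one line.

tenure_sum=1194050, level_sum=788347

[tenure_sum: tenure >= 6 AND dept <> 'legal']
emp_id=80: ✓ → 37626
emp_id=81: ✓ → 74650
emp_id=82: ✓ → 44327
emp_id=83: ✓ → 107472
emp_id=84: ✓ → 97075
emp_id=85: ✓ → 147684
emp_id=86: ✓ → 133806
emp_id=87: ✓ → 88129
emp_id=88: ✓ → 41754
emp_id=89: ✓ → 128938
emp_id=90: ✓ → 134233
emp_id=91: ✗
emp_id=92: ✓ → 158356
emp_id=93: ✗
tenure_sum = 37626 + 74650 + 44327 + 107472 + 97075 + 147684 + 133806 + 88129 + 41754 + 128938 + 134233 + 158356 = 1194050
—
[level_sum: level > 4]
emp_id=80: ✗
emp_id=81: ✗
emp_id=82: ✓ → 44327
emp_id=83: ✗
emp_id=84: ✓ → 97075
emp_id=85: ✓ → 147684
emp_id=86: ✓ → 133806
emp_id=87: ✗
emp_id=88: ✗
emp_id=89: ✗
emp_id=90: ✓ → 134233
emp_id=91: ✓ → 81696
emp_id=92: ✗
emp_id=93: ✓ → 149526
level_sum = 44327 + 97075 + 147684 + 133806 + 134233 + 81696 + 149526 = 788347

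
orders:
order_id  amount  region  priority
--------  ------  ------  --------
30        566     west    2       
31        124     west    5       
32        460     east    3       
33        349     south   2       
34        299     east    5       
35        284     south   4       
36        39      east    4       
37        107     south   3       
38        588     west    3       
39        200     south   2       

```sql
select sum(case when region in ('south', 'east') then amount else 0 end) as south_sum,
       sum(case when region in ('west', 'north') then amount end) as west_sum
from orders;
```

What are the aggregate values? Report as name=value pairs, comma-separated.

[south_sum: region in ('south', 'east')]
order_id=30: ✗
order_id=31: ✗
order_id=32: ✓ → 460
order_id=33: ✓ → 349
order_id=34: ✓ → 299
order_id=35: ✓ → 284
order_id=36: ✓ → 39
order_id=37: ✓ → 107
order_id=38: ✗
order_id=39: ✓ → 200
south_sum = 460 + 349 + 299 + 284 + 39 + 107 + 200 = 1738
—
[west_sum: region in ('west', 'north')]
order_id=30: ✓ → 566
order_id=31: ✓ → 124
order_id=32: ✗
order_id=33: ✗
order_id=34: ✗
order_id=35: ✗
order_id=36: ✗
order_id=37: ✗
order_id=38: ✓ → 588
order_id=39: ✗
west_sum = 566 + 124 + 588 = 1278

south_sum=1738, west_sum=1278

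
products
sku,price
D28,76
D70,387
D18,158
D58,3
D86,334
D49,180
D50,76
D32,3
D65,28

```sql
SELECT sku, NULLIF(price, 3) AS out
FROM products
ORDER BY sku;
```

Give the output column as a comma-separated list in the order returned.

sku=D18: price=158 vs 3: differ → 158
sku=D28: price=76 vs 3: differ → 76
sku=D32: price=3 vs 3: equal → NULL
sku=D49: price=180 vs 3: differ → 180
sku=D50: price=76 vs 3: differ → 76
sku=D58: price=3 vs 3: equal → NULL
sku=D65: price=28 vs 3: differ → 28
sku=D70: price=387 vs 3: differ → 387
sku=D86: price=334 vs 3: differ → 334

158, 76, NULL, 180, 76, NULL, 28, 387, 334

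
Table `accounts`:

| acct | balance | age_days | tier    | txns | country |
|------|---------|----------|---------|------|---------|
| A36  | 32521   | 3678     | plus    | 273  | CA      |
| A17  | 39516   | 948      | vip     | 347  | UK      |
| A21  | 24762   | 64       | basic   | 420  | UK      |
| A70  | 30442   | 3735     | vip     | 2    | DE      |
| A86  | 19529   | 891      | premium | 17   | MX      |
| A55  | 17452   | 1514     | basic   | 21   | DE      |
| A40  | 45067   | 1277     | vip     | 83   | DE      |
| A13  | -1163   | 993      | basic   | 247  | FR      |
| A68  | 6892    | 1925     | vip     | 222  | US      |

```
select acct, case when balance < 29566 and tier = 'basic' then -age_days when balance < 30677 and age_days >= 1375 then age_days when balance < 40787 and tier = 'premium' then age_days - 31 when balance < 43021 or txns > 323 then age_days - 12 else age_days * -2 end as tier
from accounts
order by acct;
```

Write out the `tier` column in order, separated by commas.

-993, 936, -64, 3666, -2554, -1514, 1925, 3735, 860

acct=A13: balance < 29566 and tier = 'basic' → -993
acct=A17: balance < 43021 or txns > 323 → 936
acct=A21: balance < 29566 and tier = 'basic' → -64
acct=A36: balance < 43021 or txns > 323 → 3666
acct=A40: ELSE → -2554
acct=A55: balance < 29566 and tier = 'basic' → -1514
acct=A68: balance < 30677 and age_days >= 1375 → 1925
acct=A70: balance < 30677 and age_days >= 1375 → 3735
acct=A86: balance < 40787 and tier = 'premium' → 860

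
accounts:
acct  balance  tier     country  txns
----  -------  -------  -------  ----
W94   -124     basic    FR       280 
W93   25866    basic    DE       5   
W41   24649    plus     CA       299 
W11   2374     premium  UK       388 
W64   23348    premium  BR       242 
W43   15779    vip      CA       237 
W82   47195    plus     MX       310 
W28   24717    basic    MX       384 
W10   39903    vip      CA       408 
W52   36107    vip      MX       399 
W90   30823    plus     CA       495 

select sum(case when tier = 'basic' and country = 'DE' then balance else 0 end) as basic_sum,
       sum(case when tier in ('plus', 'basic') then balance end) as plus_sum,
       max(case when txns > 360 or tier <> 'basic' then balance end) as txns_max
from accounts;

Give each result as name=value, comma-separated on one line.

basic_sum=25866, plus_sum=153126, txns_max=47195

[basic_sum: tier = 'basic' and country = 'DE']
acct=W94: ✗
acct=W93: ✓ → 25866
acct=W41: ✗
acct=W11: ✗
acct=W64: ✗
acct=W43: ✗
acct=W82: ✗
acct=W28: ✗
acct=W10: ✗
acct=W52: ✗
acct=W90: ✗
basic_sum = 25866
—
[plus_sum: tier in ('plus', 'basic')]
acct=W94: ✓ → -124
acct=W93: ✓ → 25866
acct=W41: ✓ → 24649
acct=W11: ✗
acct=W64: ✗
acct=W43: ✗
acct=W82: ✓ → 47195
acct=W28: ✓ → 24717
acct=W10: ✗
acct=W52: ✗
acct=W90: ✓ → 30823
plus_sum = -124 + 25866 + 24649 + 47195 + 24717 + 30823 = 153126
—
[txns_max: txns > 360 or tier <> 'basic']
acct=W94: ✗
acct=W93: ✗
acct=W41: ✓ → 24649
acct=W11: ✓ → 2374
acct=W64: ✓ → 23348
acct=W43: ✓ → 15779
acct=W82: ✓ → 47195
acct=W28: ✓ → 24717
acct=W10: ✓ → 39903
acct=W52: ✓ → 36107
acct=W90: ✓ → 30823
txns_max = MAX(24649, 2374, 23348, 15779, 47195, 24717, 39903, 36107, 30823) = 47195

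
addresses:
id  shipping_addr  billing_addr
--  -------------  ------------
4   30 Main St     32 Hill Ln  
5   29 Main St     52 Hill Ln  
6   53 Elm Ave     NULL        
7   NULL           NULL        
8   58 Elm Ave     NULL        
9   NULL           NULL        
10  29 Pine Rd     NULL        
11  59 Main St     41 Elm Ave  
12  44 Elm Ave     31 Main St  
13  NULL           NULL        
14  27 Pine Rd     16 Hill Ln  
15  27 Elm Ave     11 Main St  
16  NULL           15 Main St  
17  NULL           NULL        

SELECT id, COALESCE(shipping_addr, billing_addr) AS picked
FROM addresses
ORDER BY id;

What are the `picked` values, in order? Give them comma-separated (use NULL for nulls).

id=4: shipping_addr=30 Main St → 30 Main St
id=5: shipping_addr=29 Main St → 29 Main St
id=6: shipping_addr=53 Elm Ave → 53 Elm Ave
id=7: shipping_addr=NULL, billing_addr=NULL (all NULL) → NULL
id=8: shipping_addr=58 Elm Ave → 58 Elm Ave
id=9: shipping_addr=NULL, billing_addr=NULL (all NULL) → NULL
id=10: shipping_addr=29 Pine Rd → 29 Pine Rd
id=11: shipping_addr=59 Main St → 59 Main St
id=12: shipping_addr=44 Elm Ave → 44 Elm Ave
id=13: shipping_addr=NULL, billing_addr=NULL (all NULL) → NULL
id=14: shipping_addr=27 Pine Rd → 27 Pine Rd
id=15: shipping_addr=27 Elm Ave → 27 Elm Ave
id=16: shipping_addr=NULL, billing_addr=15 Main St → 15 Main St
id=17: shipping_addr=NULL, billing_addr=NULL (all NULL) → NULL

30 Main St, 29 Main St, 53 Elm Ave, NULL, 58 Elm Ave, NULL, 29 Pine Rd, 59 Main St, 44 Elm Ave, NULL, 27 Pine Rd, 27 Elm Ave, 15 Main St, NULL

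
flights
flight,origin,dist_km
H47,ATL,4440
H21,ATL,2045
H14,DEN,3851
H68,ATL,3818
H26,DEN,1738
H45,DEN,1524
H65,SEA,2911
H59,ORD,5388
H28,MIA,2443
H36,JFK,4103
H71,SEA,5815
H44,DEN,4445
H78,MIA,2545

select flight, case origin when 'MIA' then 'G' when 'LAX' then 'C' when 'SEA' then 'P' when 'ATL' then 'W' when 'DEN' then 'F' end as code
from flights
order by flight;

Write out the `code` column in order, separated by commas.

F, W, F, G, NULL, F, F, W, NULL, P, W, P, G

flight=H14: origin='DEN' → F
flight=H21: origin='ATL' → W
flight=H26: origin='DEN' → F
flight=H28: origin='MIA' → G
flight=H36: (no match → NULL) → NULL
flight=H44: origin='DEN' → F
flight=H45: origin='DEN' → F
flight=H47: origin='ATL' → W
flight=H59: (no match → NULL) → NULL
flight=H65: origin='SEA' → P
flight=H68: origin='ATL' → W
flight=H71: origin='SEA' → P
flight=H78: origin='MIA' → G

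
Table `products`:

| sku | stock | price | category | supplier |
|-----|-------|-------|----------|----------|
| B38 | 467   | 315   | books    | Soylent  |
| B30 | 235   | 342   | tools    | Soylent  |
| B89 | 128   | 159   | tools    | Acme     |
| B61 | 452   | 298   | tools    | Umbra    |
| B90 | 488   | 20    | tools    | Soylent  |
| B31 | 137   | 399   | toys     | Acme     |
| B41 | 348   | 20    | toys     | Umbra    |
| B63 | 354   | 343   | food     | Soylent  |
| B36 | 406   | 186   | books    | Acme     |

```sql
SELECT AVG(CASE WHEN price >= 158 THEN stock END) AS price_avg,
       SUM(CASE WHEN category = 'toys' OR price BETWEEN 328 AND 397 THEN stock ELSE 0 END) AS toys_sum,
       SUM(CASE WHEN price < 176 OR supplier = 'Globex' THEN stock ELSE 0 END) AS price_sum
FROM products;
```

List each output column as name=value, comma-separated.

[price_avg: price >= 158]
sku=B38: ✓ → 467
sku=B30: ✓ → 235
sku=B89: ✓ → 128
sku=B61: ✓ → 452
sku=B90: ✗
sku=B31: ✓ → 137
sku=B41: ✗
sku=B63: ✓ → 354
sku=B36: ✓ → 406
price_avg = (467 + 235 + 128 + 452 + 137 + 354 + 406) / 7 = 311.2857142857
—
[toys_sum: category = 'toys' OR price BETWEEN 328 AND 397]
sku=B38: ✗
sku=B30: ✓ → 235
sku=B89: ✗
sku=B61: ✗
sku=B90: ✗
sku=B31: ✓ → 137
sku=B41: ✓ → 348
sku=B63: ✓ → 354
sku=B36: ✗
toys_sum = 235 + 137 + 348 + 354 = 1074
—
[price_sum: price < 176 OR supplier = 'Globex']
sku=B38: ✗
sku=B30: ✗
sku=B89: ✓ → 128
sku=B61: ✗
sku=B90: ✓ → 488
sku=B31: ✗
sku=B41: ✓ → 348
sku=B63: ✗
sku=B36: ✗
price_sum = 128 + 488 + 348 = 964

price_avg=311.2857142857, toys_sum=1074, price_sum=964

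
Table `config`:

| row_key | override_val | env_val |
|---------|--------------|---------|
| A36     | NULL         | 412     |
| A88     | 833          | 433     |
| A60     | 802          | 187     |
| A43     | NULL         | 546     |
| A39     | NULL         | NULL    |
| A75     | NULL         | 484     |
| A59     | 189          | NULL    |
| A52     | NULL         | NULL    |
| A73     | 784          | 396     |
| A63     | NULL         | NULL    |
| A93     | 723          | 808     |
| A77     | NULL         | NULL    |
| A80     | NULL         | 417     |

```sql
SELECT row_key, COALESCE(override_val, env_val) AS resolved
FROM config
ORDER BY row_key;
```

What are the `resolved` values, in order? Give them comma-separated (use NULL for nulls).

412, NULL, 546, NULL, 189, 802, NULL, 784, 484, NULL, 417, 833, 723

row_key=A36: override_val=NULL, env_val=412 → 412
row_key=A39: override_val=NULL, env_val=NULL (all NULL) → NULL
row_key=A43: override_val=NULL, env_val=546 → 546
row_key=A52: override_val=NULL, env_val=NULL (all NULL) → NULL
row_key=A59: override_val=189 → 189
row_key=A60: override_val=802 → 802
row_key=A63: override_val=NULL, env_val=NULL (all NULL) → NULL
row_key=A73: override_val=784 → 784
row_key=A75: override_val=NULL, env_val=484 → 484
row_key=A77: override_val=NULL, env_val=NULL (all NULL) → NULL
row_key=A80: override_val=NULL, env_val=417 → 417
row_key=A88: override_val=833 → 833
row_key=A93: override_val=723 → 723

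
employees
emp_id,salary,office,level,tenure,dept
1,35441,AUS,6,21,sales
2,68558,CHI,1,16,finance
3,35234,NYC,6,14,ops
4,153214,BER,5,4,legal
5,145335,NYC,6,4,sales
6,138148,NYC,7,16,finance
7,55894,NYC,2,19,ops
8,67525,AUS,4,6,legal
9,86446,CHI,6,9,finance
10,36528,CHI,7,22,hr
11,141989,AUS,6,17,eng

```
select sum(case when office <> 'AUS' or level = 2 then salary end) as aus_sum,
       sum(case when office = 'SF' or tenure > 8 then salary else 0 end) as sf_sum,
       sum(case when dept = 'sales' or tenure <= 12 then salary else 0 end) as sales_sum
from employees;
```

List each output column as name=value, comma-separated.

aus_sum=719357, sf_sum=598238, sales_sum=487961

[aus_sum: office <> 'AUS' or level = 2]
emp_id=1: ✗
emp_id=2: ✓ → 68558
emp_id=3: ✓ → 35234
emp_id=4: ✓ → 153214
emp_id=5: ✓ → 145335
emp_id=6: ✓ → 138148
emp_id=7: ✓ → 55894
emp_id=8: ✗
emp_id=9: ✓ → 86446
emp_id=10: ✓ → 36528
emp_id=11: ✗
aus_sum = 68558 + 35234 + 153214 + 145335 + 138148 + 55894 + 86446 + 36528 = 719357
—
[sf_sum: office = 'SF' or tenure > 8]
emp_id=1: ✓ → 35441
emp_id=2: ✓ → 68558
emp_id=3: ✓ → 35234
emp_id=4: ✗
emp_id=5: ✗
emp_id=6: ✓ → 138148
emp_id=7: ✓ → 55894
emp_id=8: ✗
emp_id=9: ✓ → 86446
emp_id=10: ✓ → 36528
emp_id=11: ✓ → 141989
sf_sum = 35441 + 68558 + 35234 + 138148 + 55894 + 86446 + 36528 + 141989 = 598238
—
[sales_sum: dept = 'sales' or tenure <= 12]
emp_id=1: ✓ → 35441
emp_id=2: ✗
emp_id=3: ✗
emp_id=4: ✓ → 153214
emp_id=5: ✓ → 145335
emp_id=6: ✗
emp_id=7: ✗
emp_id=8: ✓ → 67525
emp_id=9: ✓ → 86446
emp_id=10: ✗
emp_id=11: ✗
sales_sum = 35441 + 153214 + 145335 + 67525 + 86446 = 487961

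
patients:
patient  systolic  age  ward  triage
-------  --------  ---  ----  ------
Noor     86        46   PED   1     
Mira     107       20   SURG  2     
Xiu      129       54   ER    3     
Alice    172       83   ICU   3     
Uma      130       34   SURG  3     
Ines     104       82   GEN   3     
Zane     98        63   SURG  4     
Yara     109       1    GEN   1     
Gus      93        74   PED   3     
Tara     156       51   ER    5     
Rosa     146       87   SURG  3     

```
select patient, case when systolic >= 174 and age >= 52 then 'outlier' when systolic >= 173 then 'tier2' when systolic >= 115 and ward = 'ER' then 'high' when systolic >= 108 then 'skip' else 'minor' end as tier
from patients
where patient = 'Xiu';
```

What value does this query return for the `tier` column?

high

patient = Xiu: systolic=129, age=54, ward=ER, triage=3.
systolic >= 174 and age >= 52 → false
systolic >= 173 → false
systolic >= 115 and ward = 'ER' → true → high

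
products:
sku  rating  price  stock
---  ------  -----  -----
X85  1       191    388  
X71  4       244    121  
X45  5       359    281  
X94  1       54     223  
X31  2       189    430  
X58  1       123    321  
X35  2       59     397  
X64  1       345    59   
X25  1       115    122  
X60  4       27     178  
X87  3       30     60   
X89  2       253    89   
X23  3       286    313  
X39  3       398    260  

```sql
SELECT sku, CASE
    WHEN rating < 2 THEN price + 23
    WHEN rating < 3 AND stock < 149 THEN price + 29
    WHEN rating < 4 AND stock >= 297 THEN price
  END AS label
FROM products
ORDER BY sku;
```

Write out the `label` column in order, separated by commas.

sku=X23: rating < 4 AND stock >= 297 → 286
sku=X25: rating < 2 → 138
sku=X31: rating < 4 AND stock >= 297 → 189
sku=X35: rating < 4 AND stock >= 297 → 59
sku=X39: (no match → NULL) → NULL
sku=X45: (no match → NULL) → NULL
sku=X58: rating < 2 → 146
sku=X60: (no match → NULL) → NULL
sku=X64: rating < 2 → 368
sku=X71: (no match → NULL) → NULL
sku=X85: rating < 2 → 214
sku=X87: (no match → NULL) → NULL
sku=X89: rating < 3 AND stock < 149 → 282
sku=X94: rating < 2 → 77

286, 138, 189, 59, NULL, NULL, 146, NULL, 368, NULL, 214, NULL, 282, 77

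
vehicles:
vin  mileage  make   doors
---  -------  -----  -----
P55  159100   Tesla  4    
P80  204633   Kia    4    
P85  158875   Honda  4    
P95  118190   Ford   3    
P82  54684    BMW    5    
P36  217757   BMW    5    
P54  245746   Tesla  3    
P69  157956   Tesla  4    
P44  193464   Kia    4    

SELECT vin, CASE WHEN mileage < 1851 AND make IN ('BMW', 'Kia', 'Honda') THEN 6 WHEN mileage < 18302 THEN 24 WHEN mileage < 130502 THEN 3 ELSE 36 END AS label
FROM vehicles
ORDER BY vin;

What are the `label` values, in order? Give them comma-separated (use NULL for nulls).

vin=P36: ELSE → 36
vin=P44: ELSE → 36
vin=P54: ELSE → 36
vin=P55: ELSE → 36
vin=P69: ELSE → 36
vin=P80: ELSE → 36
vin=P82: mileage < 130502 → 3
vin=P85: ELSE → 36
vin=P95: mileage < 130502 → 3

36, 36, 36, 36, 36, 36, 3, 36, 3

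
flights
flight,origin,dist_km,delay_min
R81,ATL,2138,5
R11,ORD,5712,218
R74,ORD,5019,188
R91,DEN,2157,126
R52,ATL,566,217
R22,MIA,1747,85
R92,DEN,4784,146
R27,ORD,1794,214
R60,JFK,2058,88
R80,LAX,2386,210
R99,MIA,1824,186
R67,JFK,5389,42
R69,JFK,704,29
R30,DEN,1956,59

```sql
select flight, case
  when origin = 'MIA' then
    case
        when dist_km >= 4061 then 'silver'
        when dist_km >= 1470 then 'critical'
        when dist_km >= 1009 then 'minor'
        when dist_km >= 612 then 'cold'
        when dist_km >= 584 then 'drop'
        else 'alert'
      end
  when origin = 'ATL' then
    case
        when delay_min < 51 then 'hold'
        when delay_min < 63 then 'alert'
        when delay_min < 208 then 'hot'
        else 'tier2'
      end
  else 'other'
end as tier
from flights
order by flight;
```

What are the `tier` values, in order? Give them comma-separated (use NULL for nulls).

flight=R11: origin='ORD' → outer ELSE → other
flight=R22: origin='MIA' → inner[dist_km >= 1470] → critical
flight=R27: origin='ORD' → outer ELSE → other
flight=R30: origin='DEN' → outer ELSE → other
flight=R52: origin='ATL' → inner[ELSE] → tier2
flight=R60: origin='JFK' → outer ELSE → other
flight=R67: origin='JFK' → outer ELSE → other
flight=R69: origin='JFK' → outer ELSE → other
flight=R74: origin='ORD' → outer ELSE → other
flight=R80: origin='LAX' → outer ELSE → other
flight=R81: origin='ATL' → inner[delay_min < 51] → hold
flight=R91: origin='DEN' → outer ELSE → other
flight=R92: origin='DEN' → outer ELSE → other
flight=R99: origin='MIA' → inner[dist_km >= 1470] → critical

other, critical, other, other, tier2, other, other, other, other, other, hold, other, other, critical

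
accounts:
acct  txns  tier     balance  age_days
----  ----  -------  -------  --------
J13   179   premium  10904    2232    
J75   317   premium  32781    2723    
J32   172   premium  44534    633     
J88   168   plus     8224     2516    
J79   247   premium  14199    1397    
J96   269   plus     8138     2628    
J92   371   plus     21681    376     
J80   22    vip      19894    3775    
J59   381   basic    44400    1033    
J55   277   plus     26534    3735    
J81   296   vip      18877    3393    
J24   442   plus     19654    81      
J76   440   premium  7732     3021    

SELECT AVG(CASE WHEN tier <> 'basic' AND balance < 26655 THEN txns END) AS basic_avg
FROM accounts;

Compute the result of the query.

271.1

acct=J13: ✓ → 179
acct=J75: ✗
acct=J32: ✗
acct=J88: ✓ → 168
acct=J79: ✓ → 247
acct=J96: ✓ → 269
acct=J92: ✓ → 371
acct=J80: ✓ → 22
acct=J59: ✗
acct=J55: ✓ → 277
acct=J81: ✓ → 296
acct=J24: ✓ → 442
acct=J76: ✓ → 440
basic_avg = (179 + 168 + 247 + 269 + 371 + 22 + 277 + 296 + 442 + 440) / 10 = 271.1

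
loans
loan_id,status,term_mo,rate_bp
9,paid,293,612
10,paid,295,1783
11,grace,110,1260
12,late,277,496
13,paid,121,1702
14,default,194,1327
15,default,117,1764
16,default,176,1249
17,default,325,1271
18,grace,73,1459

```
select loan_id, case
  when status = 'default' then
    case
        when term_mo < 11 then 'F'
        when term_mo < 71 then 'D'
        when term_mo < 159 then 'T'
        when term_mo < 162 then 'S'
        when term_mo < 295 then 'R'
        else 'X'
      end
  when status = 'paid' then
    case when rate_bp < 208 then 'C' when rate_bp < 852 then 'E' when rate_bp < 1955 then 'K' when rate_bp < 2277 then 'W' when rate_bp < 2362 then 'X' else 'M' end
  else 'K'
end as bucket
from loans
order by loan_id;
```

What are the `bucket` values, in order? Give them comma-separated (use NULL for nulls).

E, K, K, K, K, R, T, R, X, K

loan_id=9: status='paid' → inner[rate_bp < 852] → E
loan_id=10: status='paid' → inner[rate_bp < 1955] → K
loan_id=11: status='grace' → outer ELSE → K
loan_id=12: status='late' → outer ELSE → K
loan_id=13: status='paid' → inner[rate_bp < 1955] → K
loan_id=14: status='default' → inner[term_mo < 295] → R
loan_id=15: status='default' → inner[term_mo < 159] → T
loan_id=16: status='default' → inner[term_mo < 295] → R
loan_id=17: status='default' → inner[ELSE] → X
loan_id=18: status='grace' → outer ELSE → K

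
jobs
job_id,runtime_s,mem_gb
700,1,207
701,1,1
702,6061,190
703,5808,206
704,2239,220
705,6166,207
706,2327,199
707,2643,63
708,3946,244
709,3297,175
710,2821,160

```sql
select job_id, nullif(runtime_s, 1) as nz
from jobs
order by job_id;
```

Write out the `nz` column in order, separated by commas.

NULL, NULL, 6061, 5808, 2239, 6166, 2327, 2643, 3946, 3297, 2821

job_id=700: runtime_s=1 vs 1: equal → NULL
job_id=701: runtime_s=1 vs 1: equal → NULL
job_id=702: runtime_s=6061 vs 1: differ → 6061
job_id=703: runtime_s=5808 vs 1: differ → 5808
job_id=704: runtime_s=2239 vs 1: differ → 2239
job_id=705: runtime_s=6166 vs 1: differ → 6166
job_id=706: runtime_s=2327 vs 1: differ → 2327
job_id=707: runtime_s=2643 vs 1: differ → 2643
job_id=708: runtime_s=3946 vs 1: differ → 3946
job_id=709: runtime_s=3297 vs 1: differ → 3297
job_id=710: runtime_s=2821 vs 1: differ → 2821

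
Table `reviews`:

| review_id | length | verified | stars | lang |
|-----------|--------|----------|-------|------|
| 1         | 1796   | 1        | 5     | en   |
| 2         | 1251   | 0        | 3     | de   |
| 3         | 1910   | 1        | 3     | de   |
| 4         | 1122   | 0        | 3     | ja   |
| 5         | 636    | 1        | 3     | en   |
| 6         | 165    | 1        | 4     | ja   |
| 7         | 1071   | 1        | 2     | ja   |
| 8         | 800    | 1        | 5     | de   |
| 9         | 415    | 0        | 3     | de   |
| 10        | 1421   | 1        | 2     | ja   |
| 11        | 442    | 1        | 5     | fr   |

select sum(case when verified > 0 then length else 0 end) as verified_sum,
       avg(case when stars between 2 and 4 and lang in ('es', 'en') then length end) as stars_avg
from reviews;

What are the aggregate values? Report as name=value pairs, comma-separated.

verified_sum=8241, stars_avg=636

[verified_sum: verified > 0]
review_id=1: ✓ → 1796
review_id=2: ✗
review_id=3: ✓ → 1910
review_id=4: ✗
review_id=5: ✓ → 636
review_id=6: ✓ → 165
review_id=7: ✓ → 1071
review_id=8: ✓ → 800
review_id=9: ✗
review_id=10: ✓ → 1421
review_id=11: ✓ → 442
verified_sum = 1796 + 1910 + 636 + 165 + 1071 + 800 + 1421 + 442 = 8241
—
[stars_avg: stars between 2 and 4 and lang in ('es', 'en')]
review_id=1: ✗
review_id=2: ✗
review_id=3: ✗
review_id=4: ✗
review_id=5: ✓ → 636
review_id=6: ✗
review_id=7: ✗
review_id=8: ✗
review_id=9: ✗
review_id=10: ✗
review_id=11: ✗
stars_avg = 636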